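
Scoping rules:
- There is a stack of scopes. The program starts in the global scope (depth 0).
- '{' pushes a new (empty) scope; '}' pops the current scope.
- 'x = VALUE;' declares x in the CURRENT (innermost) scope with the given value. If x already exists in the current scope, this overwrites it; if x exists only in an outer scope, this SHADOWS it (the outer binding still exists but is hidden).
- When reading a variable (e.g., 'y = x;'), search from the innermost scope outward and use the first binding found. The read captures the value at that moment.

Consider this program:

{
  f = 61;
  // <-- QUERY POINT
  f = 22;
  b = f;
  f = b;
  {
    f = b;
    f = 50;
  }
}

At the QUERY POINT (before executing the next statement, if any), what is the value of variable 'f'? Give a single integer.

Step 1: enter scope (depth=1)
Step 2: declare f=61 at depth 1
Visible at query point: f=61

Answer: 61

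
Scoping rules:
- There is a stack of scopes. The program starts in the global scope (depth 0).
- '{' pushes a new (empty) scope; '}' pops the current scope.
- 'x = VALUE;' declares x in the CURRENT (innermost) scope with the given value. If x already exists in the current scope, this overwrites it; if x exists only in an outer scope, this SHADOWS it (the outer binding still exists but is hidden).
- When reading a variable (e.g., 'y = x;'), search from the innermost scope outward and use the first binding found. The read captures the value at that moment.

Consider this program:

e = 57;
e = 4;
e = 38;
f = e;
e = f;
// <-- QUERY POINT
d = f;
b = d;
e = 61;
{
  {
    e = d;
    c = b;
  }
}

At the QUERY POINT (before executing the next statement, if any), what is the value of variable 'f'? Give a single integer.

Answer: 38

Derivation:
Step 1: declare e=57 at depth 0
Step 2: declare e=4 at depth 0
Step 3: declare e=38 at depth 0
Step 4: declare f=(read e)=38 at depth 0
Step 5: declare e=(read f)=38 at depth 0
Visible at query point: e=38 f=38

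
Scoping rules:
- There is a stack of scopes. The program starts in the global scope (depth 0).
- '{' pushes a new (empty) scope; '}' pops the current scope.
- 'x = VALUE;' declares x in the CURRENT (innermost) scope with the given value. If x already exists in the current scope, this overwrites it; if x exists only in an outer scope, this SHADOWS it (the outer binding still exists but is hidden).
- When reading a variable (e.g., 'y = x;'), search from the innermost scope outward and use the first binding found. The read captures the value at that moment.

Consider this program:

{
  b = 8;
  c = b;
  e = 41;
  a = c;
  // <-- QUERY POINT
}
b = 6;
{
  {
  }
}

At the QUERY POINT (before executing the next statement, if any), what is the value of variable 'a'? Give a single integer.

Answer: 8

Derivation:
Step 1: enter scope (depth=1)
Step 2: declare b=8 at depth 1
Step 3: declare c=(read b)=8 at depth 1
Step 4: declare e=41 at depth 1
Step 5: declare a=(read c)=8 at depth 1
Visible at query point: a=8 b=8 c=8 e=41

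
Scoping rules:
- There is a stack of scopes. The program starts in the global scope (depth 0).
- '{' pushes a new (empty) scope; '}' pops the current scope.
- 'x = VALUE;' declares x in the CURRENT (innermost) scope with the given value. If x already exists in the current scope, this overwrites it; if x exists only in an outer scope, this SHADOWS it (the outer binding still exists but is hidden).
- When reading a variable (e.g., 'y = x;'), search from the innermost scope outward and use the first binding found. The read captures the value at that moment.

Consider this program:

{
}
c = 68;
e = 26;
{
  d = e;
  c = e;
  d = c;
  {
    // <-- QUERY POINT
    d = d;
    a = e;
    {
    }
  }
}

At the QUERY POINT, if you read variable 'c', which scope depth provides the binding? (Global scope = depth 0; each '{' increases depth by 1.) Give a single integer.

Answer: 1

Derivation:
Step 1: enter scope (depth=1)
Step 2: exit scope (depth=0)
Step 3: declare c=68 at depth 0
Step 4: declare e=26 at depth 0
Step 5: enter scope (depth=1)
Step 6: declare d=(read e)=26 at depth 1
Step 7: declare c=(read e)=26 at depth 1
Step 8: declare d=(read c)=26 at depth 1
Step 9: enter scope (depth=2)
Visible at query point: c=26 d=26 e=26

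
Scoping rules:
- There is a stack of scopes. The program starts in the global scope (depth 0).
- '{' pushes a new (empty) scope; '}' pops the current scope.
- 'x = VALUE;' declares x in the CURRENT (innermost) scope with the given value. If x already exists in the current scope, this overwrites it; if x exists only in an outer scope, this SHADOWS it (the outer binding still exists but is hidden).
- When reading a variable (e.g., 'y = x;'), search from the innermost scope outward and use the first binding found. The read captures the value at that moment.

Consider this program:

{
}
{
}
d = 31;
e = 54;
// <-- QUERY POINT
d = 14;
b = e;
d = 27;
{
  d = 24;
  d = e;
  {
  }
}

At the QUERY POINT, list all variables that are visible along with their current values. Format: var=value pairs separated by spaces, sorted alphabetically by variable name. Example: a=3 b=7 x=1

Answer: d=31 e=54

Derivation:
Step 1: enter scope (depth=1)
Step 2: exit scope (depth=0)
Step 3: enter scope (depth=1)
Step 4: exit scope (depth=0)
Step 5: declare d=31 at depth 0
Step 6: declare e=54 at depth 0
Visible at query point: d=31 e=54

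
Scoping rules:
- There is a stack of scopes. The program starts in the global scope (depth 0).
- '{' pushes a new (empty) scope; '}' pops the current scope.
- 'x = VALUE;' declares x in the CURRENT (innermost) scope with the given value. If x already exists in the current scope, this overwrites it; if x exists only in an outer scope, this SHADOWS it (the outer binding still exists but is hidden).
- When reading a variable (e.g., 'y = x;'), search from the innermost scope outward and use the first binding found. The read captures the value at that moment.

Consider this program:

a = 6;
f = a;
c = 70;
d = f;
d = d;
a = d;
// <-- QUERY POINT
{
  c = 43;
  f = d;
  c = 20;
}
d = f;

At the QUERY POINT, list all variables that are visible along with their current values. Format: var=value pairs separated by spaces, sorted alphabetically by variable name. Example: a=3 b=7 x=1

Step 1: declare a=6 at depth 0
Step 2: declare f=(read a)=6 at depth 0
Step 3: declare c=70 at depth 0
Step 4: declare d=(read f)=6 at depth 0
Step 5: declare d=(read d)=6 at depth 0
Step 6: declare a=(read d)=6 at depth 0
Visible at query point: a=6 c=70 d=6 f=6

Answer: a=6 c=70 d=6 f=6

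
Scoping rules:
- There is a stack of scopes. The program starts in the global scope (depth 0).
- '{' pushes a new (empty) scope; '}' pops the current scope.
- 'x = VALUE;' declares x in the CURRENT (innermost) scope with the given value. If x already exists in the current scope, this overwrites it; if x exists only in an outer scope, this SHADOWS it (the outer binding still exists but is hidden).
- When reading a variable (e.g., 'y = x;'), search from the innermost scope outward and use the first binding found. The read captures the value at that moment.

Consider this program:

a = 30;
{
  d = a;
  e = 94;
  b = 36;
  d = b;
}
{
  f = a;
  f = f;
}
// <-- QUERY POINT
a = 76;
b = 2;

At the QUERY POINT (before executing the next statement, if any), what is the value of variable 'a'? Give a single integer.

Step 1: declare a=30 at depth 0
Step 2: enter scope (depth=1)
Step 3: declare d=(read a)=30 at depth 1
Step 4: declare e=94 at depth 1
Step 5: declare b=36 at depth 1
Step 6: declare d=(read b)=36 at depth 1
Step 7: exit scope (depth=0)
Step 8: enter scope (depth=1)
Step 9: declare f=(read a)=30 at depth 1
Step 10: declare f=(read f)=30 at depth 1
Step 11: exit scope (depth=0)
Visible at query point: a=30

Answer: 30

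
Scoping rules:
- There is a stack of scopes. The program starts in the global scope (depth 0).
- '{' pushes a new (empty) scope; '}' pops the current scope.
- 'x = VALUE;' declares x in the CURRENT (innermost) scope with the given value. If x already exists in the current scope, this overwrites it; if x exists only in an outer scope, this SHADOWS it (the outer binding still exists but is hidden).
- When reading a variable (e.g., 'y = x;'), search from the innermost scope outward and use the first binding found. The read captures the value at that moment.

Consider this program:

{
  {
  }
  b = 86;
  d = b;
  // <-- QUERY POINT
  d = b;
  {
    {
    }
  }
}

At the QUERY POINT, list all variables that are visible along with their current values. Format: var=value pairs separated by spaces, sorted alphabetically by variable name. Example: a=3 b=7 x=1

Answer: b=86 d=86

Derivation:
Step 1: enter scope (depth=1)
Step 2: enter scope (depth=2)
Step 3: exit scope (depth=1)
Step 4: declare b=86 at depth 1
Step 5: declare d=(read b)=86 at depth 1
Visible at query point: b=86 d=86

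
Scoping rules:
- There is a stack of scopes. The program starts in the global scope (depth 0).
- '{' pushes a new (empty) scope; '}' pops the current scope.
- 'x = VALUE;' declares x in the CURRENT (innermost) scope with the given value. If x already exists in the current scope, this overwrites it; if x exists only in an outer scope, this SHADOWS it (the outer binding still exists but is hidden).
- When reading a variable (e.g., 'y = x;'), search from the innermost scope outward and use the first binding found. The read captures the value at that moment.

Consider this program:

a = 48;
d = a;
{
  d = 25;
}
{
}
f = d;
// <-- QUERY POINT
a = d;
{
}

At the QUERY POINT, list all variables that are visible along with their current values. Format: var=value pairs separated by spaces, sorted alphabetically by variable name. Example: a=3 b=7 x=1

Step 1: declare a=48 at depth 0
Step 2: declare d=(read a)=48 at depth 0
Step 3: enter scope (depth=1)
Step 4: declare d=25 at depth 1
Step 5: exit scope (depth=0)
Step 6: enter scope (depth=1)
Step 7: exit scope (depth=0)
Step 8: declare f=(read d)=48 at depth 0
Visible at query point: a=48 d=48 f=48

Answer: a=48 d=48 f=48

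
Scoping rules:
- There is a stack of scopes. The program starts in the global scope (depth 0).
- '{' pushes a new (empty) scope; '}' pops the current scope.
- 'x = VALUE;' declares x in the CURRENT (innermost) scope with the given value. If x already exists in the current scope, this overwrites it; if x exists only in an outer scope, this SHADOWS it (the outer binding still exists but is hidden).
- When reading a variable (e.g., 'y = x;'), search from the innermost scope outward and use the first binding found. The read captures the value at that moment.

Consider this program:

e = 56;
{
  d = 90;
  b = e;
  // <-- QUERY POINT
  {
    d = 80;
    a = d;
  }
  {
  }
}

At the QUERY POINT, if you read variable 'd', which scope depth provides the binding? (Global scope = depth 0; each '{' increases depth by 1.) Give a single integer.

Step 1: declare e=56 at depth 0
Step 2: enter scope (depth=1)
Step 3: declare d=90 at depth 1
Step 4: declare b=(read e)=56 at depth 1
Visible at query point: b=56 d=90 e=56

Answer: 1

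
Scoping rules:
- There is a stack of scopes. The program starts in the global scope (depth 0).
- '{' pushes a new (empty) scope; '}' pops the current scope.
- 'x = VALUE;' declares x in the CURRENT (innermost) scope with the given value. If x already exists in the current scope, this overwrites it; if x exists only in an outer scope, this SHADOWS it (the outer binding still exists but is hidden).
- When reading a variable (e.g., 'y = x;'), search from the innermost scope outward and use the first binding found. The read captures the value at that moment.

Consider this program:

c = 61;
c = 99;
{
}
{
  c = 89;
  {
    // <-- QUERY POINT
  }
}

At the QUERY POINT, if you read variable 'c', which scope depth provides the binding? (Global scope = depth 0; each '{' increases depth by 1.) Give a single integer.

Answer: 1

Derivation:
Step 1: declare c=61 at depth 0
Step 2: declare c=99 at depth 0
Step 3: enter scope (depth=1)
Step 4: exit scope (depth=0)
Step 5: enter scope (depth=1)
Step 6: declare c=89 at depth 1
Step 7: enter scope (depth=2)
Visible at query point: c=89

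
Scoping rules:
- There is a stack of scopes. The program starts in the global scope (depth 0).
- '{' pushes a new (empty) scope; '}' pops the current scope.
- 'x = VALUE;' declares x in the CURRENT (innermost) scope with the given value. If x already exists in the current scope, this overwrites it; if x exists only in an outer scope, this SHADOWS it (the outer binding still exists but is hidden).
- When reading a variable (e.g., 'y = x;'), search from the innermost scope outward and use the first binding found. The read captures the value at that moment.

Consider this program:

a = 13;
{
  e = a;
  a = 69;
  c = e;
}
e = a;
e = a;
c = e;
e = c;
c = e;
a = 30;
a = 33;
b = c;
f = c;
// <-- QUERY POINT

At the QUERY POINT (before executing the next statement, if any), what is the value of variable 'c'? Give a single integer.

Answer: 13

Derivation:
Step 1: declare a=13 at depth 0
Step 2: enter scope (depth=1)
Step 3: declare e=(read a)=13 at depth 1
Step 4: declare a=69 at depth 1
Step 5: declare c=(read e)=13 at depth 1
Step 6: exit scope (depth=0)
Step 7: declare e=(read a)=13 at depth 0
Step 8: declare e=(read a)=13 at depth 0
Step 9: declare c=(read e)=13 at depth 0
Step 10: declare e=(read c)=13 at depth 0
Step 11: declare c=(read e)=13 at depth 0
Step 12: declare a=30 at depth 0
Step 13: declare a=33 at depth 0
Step 14: declare b=(read c)=13 at depth 0
Step 15: declare f=(read c)=13 at depth 0
Visible at query point: a=33 b=13 c=13 e=13 f=13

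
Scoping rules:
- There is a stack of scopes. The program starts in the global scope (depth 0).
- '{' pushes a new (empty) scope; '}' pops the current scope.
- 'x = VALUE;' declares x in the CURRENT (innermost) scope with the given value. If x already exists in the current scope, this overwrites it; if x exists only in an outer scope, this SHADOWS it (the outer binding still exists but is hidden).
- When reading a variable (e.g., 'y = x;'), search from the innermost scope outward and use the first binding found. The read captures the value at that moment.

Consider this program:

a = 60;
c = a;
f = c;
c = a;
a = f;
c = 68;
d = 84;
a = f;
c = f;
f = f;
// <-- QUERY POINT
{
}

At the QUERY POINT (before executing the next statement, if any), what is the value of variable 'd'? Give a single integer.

Step 1: declare a=60 at depth 0
Step 2: declare c=(read a)=60 at depth 0
Step 3: declare f=(read c)=60 at depth 0
Step 4: declare c=(read a)=60 at depth 0
Step 5: declare a=(read f)=60 at depth 0
Step 6: declare c=68 at depth 0
Step 7: declare d=84 at depth 0
Step 8: declare a=(read f)=60 at depth 0
Step 9: declare c=(read f)=60 at depth 0
Step 10: declare f=(read f)=60 at depth 0
Visible at query point: a=60 c=60 d=84 f=60

Answer: 84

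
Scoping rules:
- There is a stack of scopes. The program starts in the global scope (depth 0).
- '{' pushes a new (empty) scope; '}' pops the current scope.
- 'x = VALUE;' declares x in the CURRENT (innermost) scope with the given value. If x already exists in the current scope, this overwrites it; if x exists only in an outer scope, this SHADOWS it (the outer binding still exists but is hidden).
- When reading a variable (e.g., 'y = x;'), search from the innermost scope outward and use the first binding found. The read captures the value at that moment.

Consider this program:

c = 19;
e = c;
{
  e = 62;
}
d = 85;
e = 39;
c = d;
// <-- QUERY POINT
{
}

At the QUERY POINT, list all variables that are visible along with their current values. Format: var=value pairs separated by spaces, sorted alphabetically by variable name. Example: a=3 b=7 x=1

Step 1: declare c=19 at depth 0
Step 2: declare e=(read c)=19 at depth 0
Step 3: enter scope (depth=1)
Step 4: declare e=62 at depth 1
Step 5: exit scope (depth=0)
Step 6: declare d=85 at depth 0
Step 7: declare e=39 at depth 0
Step 8: declare c=(read d)=85 at depth 0
Visible at query point: c=85 d=85 e=39

Answer: c=85 d=85 e=39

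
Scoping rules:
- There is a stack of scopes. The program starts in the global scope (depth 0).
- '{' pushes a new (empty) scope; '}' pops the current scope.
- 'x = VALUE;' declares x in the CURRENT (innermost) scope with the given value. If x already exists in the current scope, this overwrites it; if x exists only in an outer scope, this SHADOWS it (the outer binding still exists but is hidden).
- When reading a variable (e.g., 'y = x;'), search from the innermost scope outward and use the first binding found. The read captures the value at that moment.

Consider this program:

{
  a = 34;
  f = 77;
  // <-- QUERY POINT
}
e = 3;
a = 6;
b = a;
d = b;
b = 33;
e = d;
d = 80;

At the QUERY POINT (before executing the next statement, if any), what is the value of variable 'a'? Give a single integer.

Step 1: enter scope (depth=1)
Step 2: declare a=34 at depth 1
Step 3: declare f=77 at depth 1
Visible at query point: a=34 f=77

Answer: 34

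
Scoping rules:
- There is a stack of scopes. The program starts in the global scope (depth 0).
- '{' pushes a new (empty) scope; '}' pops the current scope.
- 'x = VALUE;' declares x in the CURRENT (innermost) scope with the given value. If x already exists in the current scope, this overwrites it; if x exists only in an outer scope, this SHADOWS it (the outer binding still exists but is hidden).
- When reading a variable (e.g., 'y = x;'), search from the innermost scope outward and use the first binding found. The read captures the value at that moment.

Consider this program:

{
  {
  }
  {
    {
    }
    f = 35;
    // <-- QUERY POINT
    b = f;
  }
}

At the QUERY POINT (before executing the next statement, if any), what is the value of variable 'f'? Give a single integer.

Step 1: enter scope (depth=1)
Step 2: enter scope (depth=2)
Step 3: exit scope (depth=1)
Step 4: enter scope (depth=2)
Step 5: enter scope (depth=3)
Step 6: exit scope (depth=2)
Step 7: declare f=35 at depth 2
Visible at query point: f=35

Answer: 35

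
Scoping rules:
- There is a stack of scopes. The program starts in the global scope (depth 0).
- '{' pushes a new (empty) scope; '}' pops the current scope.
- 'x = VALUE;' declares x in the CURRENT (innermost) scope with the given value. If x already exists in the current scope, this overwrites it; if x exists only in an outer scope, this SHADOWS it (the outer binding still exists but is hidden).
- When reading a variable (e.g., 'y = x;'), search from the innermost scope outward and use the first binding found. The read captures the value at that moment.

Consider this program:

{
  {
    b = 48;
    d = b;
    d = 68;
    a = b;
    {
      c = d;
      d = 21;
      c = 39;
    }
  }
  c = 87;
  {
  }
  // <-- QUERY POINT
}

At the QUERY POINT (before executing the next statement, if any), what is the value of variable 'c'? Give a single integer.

Step 1: enter scope (depth=1)
Step 2: enter scope (depth=2)
Step 3: declare b=48 at depth 2
Step 4: declare d=(read b)=48 at depth 2
Step 5: declare d=68 at depth 2
Step 6: declare a=(read b)=48 at depth 2
Step 7: enter scope (depth=3)
Step 8: declare c=(read d)=68 at depth 3
Step 9: declare d=21 at depth 3
Step 10: declare c=39 at depth 3
Step 11: exit scope (depth=2)
Step 12: exit scope (depth=1)
Step 13: declare c=87 at depth 1
Step 14: enter scope (depth=2)
Step 15: exit scope (depth=1)
Visible at query point: c=87

Answer: 87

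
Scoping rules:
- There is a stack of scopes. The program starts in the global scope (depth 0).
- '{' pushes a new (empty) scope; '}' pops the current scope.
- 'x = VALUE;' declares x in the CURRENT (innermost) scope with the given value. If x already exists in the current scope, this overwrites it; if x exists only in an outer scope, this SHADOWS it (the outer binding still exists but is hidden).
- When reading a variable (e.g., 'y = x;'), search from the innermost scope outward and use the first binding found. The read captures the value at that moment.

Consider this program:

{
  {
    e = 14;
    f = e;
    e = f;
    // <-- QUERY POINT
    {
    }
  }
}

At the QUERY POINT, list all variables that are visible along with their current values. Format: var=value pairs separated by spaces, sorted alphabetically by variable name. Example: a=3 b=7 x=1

Step 1: enter scope (depth=1)
Step 2: enter scope (depth=2)
Step 3: declare e=14 at depth 2
Step 4: declare f=(read e)=14 at depth 2
Step 5: declare e=(read f)=14 at depth 2
Visible at query point: e=14 f=14

Answer: e=14 f=14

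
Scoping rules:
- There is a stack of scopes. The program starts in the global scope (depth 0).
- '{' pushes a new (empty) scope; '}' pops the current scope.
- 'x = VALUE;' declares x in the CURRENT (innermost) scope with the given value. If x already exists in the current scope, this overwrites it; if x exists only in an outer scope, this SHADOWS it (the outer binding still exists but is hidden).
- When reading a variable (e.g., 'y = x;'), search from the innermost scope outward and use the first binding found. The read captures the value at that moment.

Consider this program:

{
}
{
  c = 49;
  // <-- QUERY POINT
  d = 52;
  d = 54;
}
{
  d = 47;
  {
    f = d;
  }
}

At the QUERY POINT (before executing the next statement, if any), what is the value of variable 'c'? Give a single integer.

Answer: 49

Derivation:
Step 1: enter scope (depth=1)
Step 2: exit scope (depth=0)
Step 3: enter scope (depth=1)
Step 4: declare c=49 at depth 1
Visible at query point: c=49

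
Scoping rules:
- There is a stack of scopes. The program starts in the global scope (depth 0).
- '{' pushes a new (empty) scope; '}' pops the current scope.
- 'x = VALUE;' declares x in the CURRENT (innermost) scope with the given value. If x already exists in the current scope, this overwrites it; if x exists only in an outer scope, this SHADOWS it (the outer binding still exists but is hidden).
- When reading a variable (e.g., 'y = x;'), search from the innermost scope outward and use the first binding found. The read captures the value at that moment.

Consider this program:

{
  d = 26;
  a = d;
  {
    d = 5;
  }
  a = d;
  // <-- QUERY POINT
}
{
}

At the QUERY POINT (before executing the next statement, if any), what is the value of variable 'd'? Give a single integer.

Answer: 26

Derivation:
Step 1: enter scope (depth=1)
Step 2: declare d=26 at depth 1
Step 3: declare a=(read d)=26 at depth 1
Step 4: enter scope (depth=2)
Step 5: declare d=5 at depth 2
Step 6: exit scope (depth=1)
Step 7: declare a=(read d)=26 at depth 1
Visible at query point: a=26 d=26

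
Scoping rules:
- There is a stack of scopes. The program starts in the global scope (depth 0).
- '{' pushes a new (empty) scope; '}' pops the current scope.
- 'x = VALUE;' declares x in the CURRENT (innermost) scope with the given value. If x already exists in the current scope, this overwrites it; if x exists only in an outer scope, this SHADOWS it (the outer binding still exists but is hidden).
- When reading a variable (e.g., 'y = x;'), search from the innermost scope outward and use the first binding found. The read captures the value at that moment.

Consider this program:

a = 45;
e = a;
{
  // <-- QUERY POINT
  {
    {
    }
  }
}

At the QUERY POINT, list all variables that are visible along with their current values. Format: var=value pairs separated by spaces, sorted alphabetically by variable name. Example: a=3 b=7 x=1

Answer: a=45 e=45

Derivation:
Step 1: declare a=45 at depth 0
Step 2: declare e=(read a)=45 at depth 0
Step 3: enter scope (depth=1)
Visible at query point: a=45 e=45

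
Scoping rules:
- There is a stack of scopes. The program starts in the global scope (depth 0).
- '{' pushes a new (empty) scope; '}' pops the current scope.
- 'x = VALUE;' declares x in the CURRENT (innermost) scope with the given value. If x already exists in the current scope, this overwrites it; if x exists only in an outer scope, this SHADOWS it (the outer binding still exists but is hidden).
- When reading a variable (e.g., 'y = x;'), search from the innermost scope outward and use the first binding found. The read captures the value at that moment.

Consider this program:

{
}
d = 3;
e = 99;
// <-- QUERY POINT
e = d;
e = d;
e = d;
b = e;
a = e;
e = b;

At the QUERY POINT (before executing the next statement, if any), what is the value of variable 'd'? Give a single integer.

Answer: 3

Derivation:
Step 1: enter scope (depth=1)
Step 2: exit scope (depth=0)
Step 3: declare d=3 at depth 0
Step 4: declare e=99 at depth 0
Visible at query point: d=3 e=99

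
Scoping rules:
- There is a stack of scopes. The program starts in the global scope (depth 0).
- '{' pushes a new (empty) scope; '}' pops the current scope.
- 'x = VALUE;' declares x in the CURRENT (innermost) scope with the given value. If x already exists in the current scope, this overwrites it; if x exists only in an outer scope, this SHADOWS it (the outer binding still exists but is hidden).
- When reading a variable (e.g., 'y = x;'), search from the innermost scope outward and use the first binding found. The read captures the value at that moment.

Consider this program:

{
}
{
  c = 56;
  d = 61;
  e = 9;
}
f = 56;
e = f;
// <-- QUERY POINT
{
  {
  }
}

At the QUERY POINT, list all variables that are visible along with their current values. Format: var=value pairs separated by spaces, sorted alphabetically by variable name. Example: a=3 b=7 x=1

Answer: e=56 f=56

Derivation:
Step 1: enter scope (depth=1)
Step 2: exit scope (depth=0)
Step 3: enter scope (depth=1)
Step 4: declare c=56 at depth 1
Step 5: declare d=61 at depth 1
Step 6: declare e=9 at depth 1
Step 7: exit scope (depth=0)
Step 8: declare f=56 at depth 0
Step 9: declare e=(read f)=56 at depth 0
Visible at query point: e=56 f=56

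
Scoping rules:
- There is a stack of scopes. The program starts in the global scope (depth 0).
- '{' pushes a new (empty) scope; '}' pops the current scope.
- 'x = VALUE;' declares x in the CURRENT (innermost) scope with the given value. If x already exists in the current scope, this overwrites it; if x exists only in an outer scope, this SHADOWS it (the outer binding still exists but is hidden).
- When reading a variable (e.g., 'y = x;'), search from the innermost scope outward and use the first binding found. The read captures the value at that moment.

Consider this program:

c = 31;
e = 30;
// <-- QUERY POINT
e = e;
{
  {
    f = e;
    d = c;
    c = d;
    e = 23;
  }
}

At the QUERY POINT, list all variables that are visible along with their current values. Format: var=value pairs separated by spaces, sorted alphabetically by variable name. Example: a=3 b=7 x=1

Step 1: declare c=31 at depth 0
Step 2: declare e=30 at depth 0
Visible at query point: c=31 e=30

Answer: c=31 e=30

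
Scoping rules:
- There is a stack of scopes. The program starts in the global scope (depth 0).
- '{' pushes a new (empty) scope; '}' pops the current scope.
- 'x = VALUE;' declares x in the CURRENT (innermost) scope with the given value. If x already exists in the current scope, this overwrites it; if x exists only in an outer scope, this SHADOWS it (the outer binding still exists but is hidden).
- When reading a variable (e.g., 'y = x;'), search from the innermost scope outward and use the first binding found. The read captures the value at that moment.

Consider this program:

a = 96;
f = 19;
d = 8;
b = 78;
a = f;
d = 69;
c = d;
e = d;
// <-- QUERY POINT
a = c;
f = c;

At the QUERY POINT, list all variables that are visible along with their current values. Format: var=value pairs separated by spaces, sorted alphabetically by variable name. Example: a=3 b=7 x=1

Answer: a=19 b=78 c=69 d=69 e=69 f=19

Derivation:
Step 1: declare a=96 at depth 0
Step 2: declare f=19 at depth 0
Step 3: declare d=8 at depth 0
Step 4: declare b=78 at depth 0
Step 5: declare a=(read f)=19 at depth 0
Step 6: declare d=69 at depth 0
Step 7: declare c=(read d)=69 at depth 0
Step 8: declare e=(read d)=69 at depth 0
Visible at query point: a=19 b=78 c=69 d=69 e=69 f=19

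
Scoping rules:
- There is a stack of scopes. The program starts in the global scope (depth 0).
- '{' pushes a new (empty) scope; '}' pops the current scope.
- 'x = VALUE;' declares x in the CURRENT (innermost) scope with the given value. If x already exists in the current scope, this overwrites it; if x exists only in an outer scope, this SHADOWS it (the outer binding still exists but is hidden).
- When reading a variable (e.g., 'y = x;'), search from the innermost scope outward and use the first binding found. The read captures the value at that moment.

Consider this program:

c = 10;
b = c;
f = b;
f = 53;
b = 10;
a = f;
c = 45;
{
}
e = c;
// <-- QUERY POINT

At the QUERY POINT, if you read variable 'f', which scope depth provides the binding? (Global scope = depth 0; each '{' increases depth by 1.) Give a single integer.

Answer: 0

Derivation:
Step 1: declare c=10 at depth 0
Step 2: declare b=(read c)=10 at depth 0
Step 3: declare f=(read b)=10 at depth 0
Step 4: declare f=53 at depth 0
Step 5: declare b=10 at depth 0
Step 6: declare a=(read f)=53 at depth 0
Step 7: declare c=45 at depth 0
Step 8: enter scope (depth=1)
Step 9: exit scope (depth=0)
Step 10: declare e=(read c)=45 at depth 0
Visible at query point: a=53 b=10 c=45 e=45 f=53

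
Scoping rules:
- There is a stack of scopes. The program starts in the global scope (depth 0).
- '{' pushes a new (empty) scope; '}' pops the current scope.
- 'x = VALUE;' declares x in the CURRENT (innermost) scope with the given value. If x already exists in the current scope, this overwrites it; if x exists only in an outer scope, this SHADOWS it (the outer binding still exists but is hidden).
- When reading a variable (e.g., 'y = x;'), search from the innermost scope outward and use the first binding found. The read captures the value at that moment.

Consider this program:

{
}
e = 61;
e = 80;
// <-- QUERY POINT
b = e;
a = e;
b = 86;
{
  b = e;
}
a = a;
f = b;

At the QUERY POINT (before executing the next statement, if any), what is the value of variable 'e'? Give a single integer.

Answer: 80

Derivation:
Step 1: enter scope (depth=1)
Step 2: exit scope (depth=0)
Step 3: declare e=61 at depth 0
Step 4: declare e=80 at depth 0
Visible at query point: e=80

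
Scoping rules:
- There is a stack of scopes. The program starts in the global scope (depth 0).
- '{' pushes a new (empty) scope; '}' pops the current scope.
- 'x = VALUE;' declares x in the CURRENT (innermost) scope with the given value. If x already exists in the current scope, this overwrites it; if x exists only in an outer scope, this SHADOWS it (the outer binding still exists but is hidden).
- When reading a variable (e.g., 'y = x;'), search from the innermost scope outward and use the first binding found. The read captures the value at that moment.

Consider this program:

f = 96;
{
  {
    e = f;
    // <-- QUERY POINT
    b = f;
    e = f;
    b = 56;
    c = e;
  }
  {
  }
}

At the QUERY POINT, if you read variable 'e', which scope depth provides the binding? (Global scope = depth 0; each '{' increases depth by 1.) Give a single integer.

Answer: 2

Derivation:
Step 1: declare f=96 at depth 0
Step 2: enter scope (depth=1)
Step 3: enter scope (depth=2)
Step 4: declare e=(read f)=96 at depth 2
Visible at query point: e=96 f=96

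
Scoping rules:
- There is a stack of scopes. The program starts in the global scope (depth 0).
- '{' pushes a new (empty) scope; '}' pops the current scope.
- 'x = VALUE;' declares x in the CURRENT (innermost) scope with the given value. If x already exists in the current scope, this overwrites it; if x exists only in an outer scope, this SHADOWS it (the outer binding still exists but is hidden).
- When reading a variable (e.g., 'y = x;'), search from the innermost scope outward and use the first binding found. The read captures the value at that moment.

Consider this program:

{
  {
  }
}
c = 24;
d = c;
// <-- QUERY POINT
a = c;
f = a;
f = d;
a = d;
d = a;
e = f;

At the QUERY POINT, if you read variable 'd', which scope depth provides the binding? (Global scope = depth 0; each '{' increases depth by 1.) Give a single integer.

Step 1: enter scope (depth=1)
Step 2: enter scope (depth=2)
Step 3: exit scope (depth=1)
Step 4: exit scope (depth=0)
Step 5: declare c=24 at depth 0
Step 6: declare d=(read c)=24 at depth 0
Visible at query point: c=24 d=24

Answer: 0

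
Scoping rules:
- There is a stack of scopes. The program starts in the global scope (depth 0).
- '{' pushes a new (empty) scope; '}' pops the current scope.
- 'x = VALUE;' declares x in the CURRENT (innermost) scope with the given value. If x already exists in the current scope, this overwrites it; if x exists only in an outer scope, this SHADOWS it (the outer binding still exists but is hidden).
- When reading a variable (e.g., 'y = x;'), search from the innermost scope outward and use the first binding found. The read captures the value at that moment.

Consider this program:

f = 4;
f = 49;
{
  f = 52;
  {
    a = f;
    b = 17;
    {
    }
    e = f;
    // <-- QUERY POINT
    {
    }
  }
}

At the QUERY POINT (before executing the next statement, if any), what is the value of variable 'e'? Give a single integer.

Answer: 52

Derivation:
Step 1: declare f=4 at depth 0
Step 2: declare f=49 at depth 0
Step 3: enter scope (depth=1)
Step 4: declare f=52 at depth 1
Step 5: enter scope (depth=2)
Step 6: declare a=(read f)=52 at depth 2
Step 7: declare b=17 at depth 2
Step 8: enter scope (depth=3)
Step 9: exit scope (depth=2)
Step 10: declare e=(read f)=52 at depth 2
Visible at query point: a=52 b=17 e=52 f=52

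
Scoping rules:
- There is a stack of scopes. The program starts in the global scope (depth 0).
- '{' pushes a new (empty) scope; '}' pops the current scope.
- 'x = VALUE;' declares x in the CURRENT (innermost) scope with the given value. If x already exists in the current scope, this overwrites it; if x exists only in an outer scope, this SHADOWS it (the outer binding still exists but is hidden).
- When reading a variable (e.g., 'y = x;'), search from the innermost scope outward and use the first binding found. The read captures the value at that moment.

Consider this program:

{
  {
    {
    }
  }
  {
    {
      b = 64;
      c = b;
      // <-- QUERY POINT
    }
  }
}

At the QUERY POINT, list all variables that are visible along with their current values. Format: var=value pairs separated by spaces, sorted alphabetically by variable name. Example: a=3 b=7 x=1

Answer: b=64 c=64

Derivation:
Step 1: enter scope (depth=1)
Step 2: enter scope (depth=2)
Step 3: enter scope (depth=3)
Step 4: exit scope (depth=2)
Step 5: exit scope (depth=1)
Step 6: enter scope (depth=2)
Step 7: enter scope (depth=3)
Step 8: declare b=64 at depth 3
Step 9: declare c=(read b)=64 at depth 3
Visible at query point: b=64 c=64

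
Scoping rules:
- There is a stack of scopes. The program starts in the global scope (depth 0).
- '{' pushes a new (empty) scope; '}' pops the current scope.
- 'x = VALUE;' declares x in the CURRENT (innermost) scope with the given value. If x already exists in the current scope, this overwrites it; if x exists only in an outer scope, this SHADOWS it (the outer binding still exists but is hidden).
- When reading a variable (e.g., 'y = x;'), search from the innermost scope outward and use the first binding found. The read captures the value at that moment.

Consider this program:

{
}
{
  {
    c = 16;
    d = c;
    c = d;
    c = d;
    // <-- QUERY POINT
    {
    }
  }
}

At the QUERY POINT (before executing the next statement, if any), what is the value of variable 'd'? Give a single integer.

Step 1: enter scope (depth=1)
Step 2: exit scope (depth=0)
Step 3: enter scope (depth=1)
Step 4: enter scope (depth=2)
Step 5: declare c=16 at depth 2
Step 6: declare d=(read c)=16 at depth 2
Step 7: declare c=(read d)=16 at depth 2
Step 8: declare c=(read d)=16 at depth 2
Visible at query point: c=16 d=16

Answer: 16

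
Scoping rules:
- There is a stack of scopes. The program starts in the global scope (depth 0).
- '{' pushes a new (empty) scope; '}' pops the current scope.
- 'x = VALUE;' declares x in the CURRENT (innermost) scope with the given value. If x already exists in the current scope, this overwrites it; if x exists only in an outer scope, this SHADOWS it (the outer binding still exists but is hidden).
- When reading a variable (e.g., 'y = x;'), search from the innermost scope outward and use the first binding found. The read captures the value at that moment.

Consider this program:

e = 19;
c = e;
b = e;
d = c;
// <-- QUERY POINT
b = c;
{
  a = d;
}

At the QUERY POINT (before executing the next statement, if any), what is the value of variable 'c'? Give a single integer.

Answer: 19

Derivation:
Step 1: declare e=19 at depth 0
Step 2: declare c=(read e)=19 at depth 0
Step 3: declare b=(read e)=19 at depth 0
Step 4: declare d=(read c)=19 at depth 0
Visible at query point: b=19 c=19 d=19 e=19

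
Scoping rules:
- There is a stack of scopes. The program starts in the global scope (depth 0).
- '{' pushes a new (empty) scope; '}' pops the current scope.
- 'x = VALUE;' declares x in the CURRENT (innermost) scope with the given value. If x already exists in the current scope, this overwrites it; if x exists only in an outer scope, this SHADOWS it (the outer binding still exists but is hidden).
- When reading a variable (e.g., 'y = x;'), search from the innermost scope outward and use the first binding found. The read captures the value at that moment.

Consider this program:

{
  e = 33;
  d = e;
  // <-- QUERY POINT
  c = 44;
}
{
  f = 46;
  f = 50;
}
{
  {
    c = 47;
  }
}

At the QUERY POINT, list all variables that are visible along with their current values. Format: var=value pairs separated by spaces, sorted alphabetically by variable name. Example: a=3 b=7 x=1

Step 1: enter scope (depth=1)
Step 2: declare e=33 at depth 1
Step 3: declare d=(read e)=33 at depth 1
Visible at query point: d=33 e=33

Answer: d=33 e=33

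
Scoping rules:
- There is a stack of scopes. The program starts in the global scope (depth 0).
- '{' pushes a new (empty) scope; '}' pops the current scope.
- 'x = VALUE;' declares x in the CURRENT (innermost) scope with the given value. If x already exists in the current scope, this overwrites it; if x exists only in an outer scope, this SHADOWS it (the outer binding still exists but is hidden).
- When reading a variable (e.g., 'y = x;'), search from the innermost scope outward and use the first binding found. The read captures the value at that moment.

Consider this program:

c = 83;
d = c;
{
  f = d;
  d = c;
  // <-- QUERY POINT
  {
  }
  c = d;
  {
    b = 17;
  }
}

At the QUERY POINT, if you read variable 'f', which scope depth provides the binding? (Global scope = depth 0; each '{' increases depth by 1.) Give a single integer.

Answer: 1

Derivation:
Step 1: declare c=83 at depth 0
Step 2: declare d=(read c)=83 at depth 0
Step 3: enter scope (depth=1)
Step 4: declare f=(read d)=83 at depth 1
Step 5: declare d=(read c)=83 at depth 1
Visible at query point: c=83 d=83 f=83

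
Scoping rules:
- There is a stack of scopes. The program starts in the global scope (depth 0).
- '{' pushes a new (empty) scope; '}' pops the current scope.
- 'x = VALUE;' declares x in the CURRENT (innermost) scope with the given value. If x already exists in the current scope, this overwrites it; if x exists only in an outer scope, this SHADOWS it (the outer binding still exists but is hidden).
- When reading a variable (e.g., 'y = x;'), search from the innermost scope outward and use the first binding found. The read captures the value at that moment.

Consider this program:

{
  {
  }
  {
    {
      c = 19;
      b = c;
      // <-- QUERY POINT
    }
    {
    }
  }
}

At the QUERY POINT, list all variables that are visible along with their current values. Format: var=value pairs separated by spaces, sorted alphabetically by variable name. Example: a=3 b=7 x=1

Step 1: enter scope (depth=1)
Step 2: enter scope (depth=2)
Step 3: exit scope (depth=1)
Step 4: enter scope (depth=2)
Step 5: enter scope (depth=3)
Step 6: declare c=19 at depth 3
Step 7: declare b=(read c)=19 at depth 3
Visible at query point: b=19 c=19

Answer: b=19 c=19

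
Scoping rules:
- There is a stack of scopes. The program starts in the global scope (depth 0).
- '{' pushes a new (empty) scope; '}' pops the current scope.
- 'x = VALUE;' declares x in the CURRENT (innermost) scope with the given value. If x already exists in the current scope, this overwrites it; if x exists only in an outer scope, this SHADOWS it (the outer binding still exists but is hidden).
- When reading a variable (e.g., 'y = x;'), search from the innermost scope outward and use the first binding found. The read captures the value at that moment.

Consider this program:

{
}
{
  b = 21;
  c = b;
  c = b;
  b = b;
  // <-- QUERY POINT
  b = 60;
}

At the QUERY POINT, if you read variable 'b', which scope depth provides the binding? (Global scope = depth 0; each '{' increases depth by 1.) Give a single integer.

Step 1: enter scope (depth=1)
Step 2: exit scope (depth=0)
Step 3: enter scope (depth=1)
Step 4: declare b=21 at depth 1
Step 5: declare c=(read b)=21 at depth 1
Step 6: declare c=(read b)=21 at depth 1
Step 7: declare b=(read b)=21 at depth 1
Visible at query point: b=21 c=21

Answer: 1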